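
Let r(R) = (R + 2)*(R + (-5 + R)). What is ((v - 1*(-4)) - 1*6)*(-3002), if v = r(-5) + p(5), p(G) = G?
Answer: -144096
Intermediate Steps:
r(R) = (-5 + 2*R)*(2 + R) (r(R) = (2 + R)*(-5 + 2*R) = (-5 + 2*R)*(2 + R))
v = 50 (v = (-10 - 1*(-5) + 2*(-5)²) + 5 = (-10 + 5 + 2*25) + 5 = (-10 + 5 + 50) + 5 = 45 + 5 = 50)
((v - 1*(-4)) - 1*6)*(-3002) = ((50 - 1*(-4)) - 1*6)*(-3002) = ((50 + 4) - 6)*(-3002) = (54 - 6)*(-3002) = 48*(-3002) = -144096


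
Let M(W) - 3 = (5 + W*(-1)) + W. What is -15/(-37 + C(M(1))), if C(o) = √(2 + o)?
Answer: 185/453 + 5*√10/453 ≈ 0.44329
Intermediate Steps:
M(W) = 8 (M(W) = 3 + ((5 + W*(-1)) + W) = 3 + ((5 - W) + W) = 3 + 5 = 8)
-15/(-37 + C(M(1))) = -15/(-37 + √(2 + 8)) = -15/(-37 + √10)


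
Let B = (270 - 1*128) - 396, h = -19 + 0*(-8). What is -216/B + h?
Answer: -2305/127 ≈ -18.150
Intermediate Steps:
h = -19 (h = -19 + 0 = -19)
B = -254 (B = (270 - 128) - 396 = 142 - 396 = -254)
-216/B + h = -216/(-254) - 19 = -1/254*(-216) - 19 = 108/127 - 19 = -2305/127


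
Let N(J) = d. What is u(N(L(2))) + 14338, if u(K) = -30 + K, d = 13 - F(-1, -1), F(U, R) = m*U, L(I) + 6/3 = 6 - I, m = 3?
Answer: 14324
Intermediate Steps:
L(I) = 4 - I (L(I) = -2 + (6 - I) = 4 - I)
F(U, R) = 3*U
d = 16 (d = 13 - 3*(-1) = 13 - 1*(-3) = 13 + 3 = 16)
N(J) = 16
u(N(L(2))) + 14338 = (-30 + 16) + 14338 = -14 + 14338 = 14324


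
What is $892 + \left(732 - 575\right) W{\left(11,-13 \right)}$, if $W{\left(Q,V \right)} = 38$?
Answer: $6858$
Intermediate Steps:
$892 + \left(732 - 575\right) W{\left(11,-13 \right)} = 892 + \left(732 - 575\right) 38 = 892 + 157 \cdot 38 = 892 + 5966 = 6858$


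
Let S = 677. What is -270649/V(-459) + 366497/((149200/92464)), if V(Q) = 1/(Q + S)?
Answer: -548070833487/9325 ≈ -5.8774e+7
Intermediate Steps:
V(Q) = 1/(677 + Q) (V(Q) = 1/(Q + 677) = 1/(677 + Q))
-270649/V(-459) + 366497/((149200/92464)) = -270649/(1/(677 - 459)) + 366497/((149200/92464)) = -270649/(1/218) + 366497/((149200*(1/92464))) = -270649/1/218 + 366497/(9325/5779) = -270649*218 + 366497*(5779/9325) = -59001482 + 2117986163/9325 = -548070833487/9325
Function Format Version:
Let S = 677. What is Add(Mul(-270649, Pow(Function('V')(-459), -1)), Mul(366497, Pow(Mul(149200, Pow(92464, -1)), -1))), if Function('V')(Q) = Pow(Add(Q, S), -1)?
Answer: Rational(-548070833487, 9325) ≈ -5.8774e+7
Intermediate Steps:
Function('V')(Q) = Pow(Add(677, Q), -1) (Function('V')(Q) = Pow(Add(Q, 677), -1) = Pow(Add(677, Q), -1))
Add(Mul(-270649, Pow(Function('V')(-459), -1)), Mul(366497, Pow(Mul(149200, Pow(92464, -1)), -1))) = Add(Mul(-270649, Pow(Pow(Add(677, -459), -1), -1)), Mul(366497, Pow(Mul(149200, Pow(92464, -1)), -1))) = Add(Mul(-270649, Pow(Pow(218, -1), -1)), Mul(366497, Pow(Mul(149200, Rational(1, 92464)), -1))) = Add(Mul(-270649, Pow(Rational(1, 218), -1)), Mul(366497, Pow(Rational(9325, 5779), -1))) = Add(Mul(-270649, 218), Mul(366497, Rational(5779, 9325))) = Add(-59001482, Rational(2117986163, 9325)) = Rational(-548070833487, 9325)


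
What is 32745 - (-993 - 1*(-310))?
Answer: 33428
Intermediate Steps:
32745 - (-993 - 1*(-310)) = 32745 - (-993 + 310) = 32745 - 1*(-683) = 32745 + 683 = 33428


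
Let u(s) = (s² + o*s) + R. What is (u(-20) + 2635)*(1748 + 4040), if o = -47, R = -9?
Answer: 22955208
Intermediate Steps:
u(s) = -9 + s² - 47*s (u(s) = (s² - 47*s) - 9 = -9 + s² - 47*s)
(u(-20) + 2635)*(1748 + 4040) = ((-9 + (-20)² - 47*(-20)) + 2635)*(1748 + 4040) = ((-9 + 400 + 940) + 2635)*5788 = (1331 + 2635)*5788 = 3966*5788 = 22955208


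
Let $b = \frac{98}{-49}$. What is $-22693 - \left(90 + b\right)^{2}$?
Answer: $-30437$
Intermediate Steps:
$b = -2$ ($b = 98 \left(- \frac{1}{49}\right) = -2$)
$-22693 - \left(90 + b\right)^{2} = -22693 - \left(90 - 2\right)^{2} = -22693 - 88^{2} = -22693 - 7744 = -30437$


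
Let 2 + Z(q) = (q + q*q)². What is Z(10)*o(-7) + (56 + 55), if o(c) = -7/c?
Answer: 12209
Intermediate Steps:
Z(q) = -2 + (q + q²)² (Z(q) = -2 + (q + q*q)² = -2 + (q + q²)²)
Z(10)*o(-7) + (56 + 55) = (-2 + 10²*(1 + 10)²)*(-7/(-7)) + (56 + 55) = (-2 + 100*11²)*(-7*(-⅐)) + 111 = (-2 + 100*121)*1 + 111 = (-2 + 12100)*1 + 111 = 12098*1 + 111 = 12098 + 111 = 12209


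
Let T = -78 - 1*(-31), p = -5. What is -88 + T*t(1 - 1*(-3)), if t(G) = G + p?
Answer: -41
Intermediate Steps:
T = -47 (T = -78 + 31 = -47)
t(G) = -5 + G (t(G) = G - 5 = -5 + G)
-88 + T*t(1 - 1*(-3)) = -88 - 47*(-5 + (1 - 1*(-3))) = -88 - 47*(-5 + (1 + 3)) = -88 - 47*(-5 + 4) = -88 - 47*(-1) = -88 + 47 = -41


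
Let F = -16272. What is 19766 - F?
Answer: 36038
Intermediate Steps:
19766 - F = 19766 - 1*(-16272) = 19766 + 16272 = 36038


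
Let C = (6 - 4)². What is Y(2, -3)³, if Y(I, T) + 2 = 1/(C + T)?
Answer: -1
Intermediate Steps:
C = 4 (C = 2² = 4)
Y(I, T) = -2 + 1/(4 + T)
Y(2, -3)³ = ((-7 - 2*(-3))/(4 - 3))³ = ((-7 + 6)/1)³ = (1*(-1))³ = (-1)³ = -1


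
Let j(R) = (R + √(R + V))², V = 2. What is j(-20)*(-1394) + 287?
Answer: -532221 + 167280*I*√2 ≈ -5.3222e+5 + 2.3657e+5*I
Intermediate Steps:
j(R) = (R + √(2 + R))² (j(R) = (R + √(R + 2))² = (R + √(2 + R))²)
j(-20)*(-1394) + 287 = (-20 + √(2 - 20))²*(-1394) + 287 = (-20 + √(-18))²*(-1394) + 287 = (-20 + 3*I*√2)²*(-1394) + 287 = -1394*(-20 + 3*I*√2)² + 287 = 287 - 1394*(-20 + 3*I*√2)²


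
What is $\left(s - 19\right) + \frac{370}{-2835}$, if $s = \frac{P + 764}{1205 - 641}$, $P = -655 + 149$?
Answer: $- \frac{995237}{53298} \approx -18.673$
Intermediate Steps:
$P = -506$
$s = \frac{43}{94}$ ($s = \frac{-506 + 764}{1205 - 641} = \frac{258}{564} = 258 \cdot \frac{1}{564} = \frac{43}{94} \approx 0.45745$)
$\left(s - 19\right) + \frac{370}{-2835} = \left(\frac{43}{94} - 19\right) + \frac{370}{-2835} = - \frac{1743}{94} + 370 \left(- \frac{1}{2835}\right) = - \frac{1743}{94} - \frac{74}{567} = - \frac{995237}{53298}$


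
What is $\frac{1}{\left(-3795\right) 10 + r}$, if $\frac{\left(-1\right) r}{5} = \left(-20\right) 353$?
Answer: $- \frac{1}{2650} \approx -0.00037736$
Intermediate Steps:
$r = 35300$ ($r = - 5 \left(\left(-20\right) 353\right) = \left(-5\right) \left(-7060\right) = 35300$)
$\frac{1}{\left(-3795\right) 10 + r} = \frac{1}{\left(-3795\right) 10 + 35300} = \frac{1}{-37950 + 35300} = \frac{1}{-2650} = - \frac{1}{2650}$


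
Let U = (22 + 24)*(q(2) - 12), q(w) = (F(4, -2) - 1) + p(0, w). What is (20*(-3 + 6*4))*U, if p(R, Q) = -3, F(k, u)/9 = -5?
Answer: -1178520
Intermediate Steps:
F(k, u) = -45 (F(k, u) = 9*(-5) = -45)
q(w) = -49 (q(w) = (-45 - 1) - 3 = -46 - 3 = -49)
U = -2806 (U = (22 + 24)*(-49 - 12) = 46*(-61) = -2806)
(20*(-3 + 6*4))*U = (20*(-3 + 6*4))*(-2806) = (20*(-3 + 24))*(-2806) = (20*21)*(-2806) = 420*(-2806) = -1178520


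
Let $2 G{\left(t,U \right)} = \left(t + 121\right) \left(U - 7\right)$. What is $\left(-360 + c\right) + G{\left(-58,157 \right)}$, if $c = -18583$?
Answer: $-14218$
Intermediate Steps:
$G{\left(t,U \right)} = \frac{\left(-7 + U\right) \left(121 + t\right)}{2}$ ($G{\left(t,U \right)} = \frac{\left(t + 121\right) \left(U - 7\right)}{2} = \frac{\left(121 + t\right) \left(-7 + U\right)}{2} = \frac{\left(-7 + U\right) \left(121 + t\right)}{2}$)
$\left(-360 + c\right) + G{\left(-58,157 \right)} = \left(-360 - 18583\right) + \left(- \frac{847}{2} - -203 + \frac{121}{2} \cdot 157 + \frac{1}{2} \cdot 157 \left(-58\right)\right) = -18943 + \left(- \frac{847}{2} + 203 + \frac{18997}{2} - 4553\right) = -18943 + 4725 = -14218$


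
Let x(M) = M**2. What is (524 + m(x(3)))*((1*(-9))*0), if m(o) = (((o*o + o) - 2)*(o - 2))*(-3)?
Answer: 0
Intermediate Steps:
m(o) = -3*(-2 + o)*(-2 + o + o**2) (m(o) = (((o**2 + o) - 2)*(-2 + o))*(-3) = (((o + o**2) - 2)*(-2 + o))*(-3) = ((-2 + o + o**2)*(-2 + o))*(-3) = ((-2 + o)*(-2 + o + o**2))*(-3) = -3*(-2 + o)*(-2 + o + o**2))
(524 + m(x(3)))*((1*(-9))*0) = (524 + (-12 - 3*(3**2)**3 + 3*(3**2)**2 + 12*3**2))*((1*(-9))*0) = (524 + (-12 - 3*9**3 + 3*9**2 + 12*9))*(-9*0) = (524 + (-12 - 3*729 + 3*81 + 108))*0 = (524 + (-12 - 2187 + 243 + 108))*0 = (524 - 1848)*0 = -1324*0 = 0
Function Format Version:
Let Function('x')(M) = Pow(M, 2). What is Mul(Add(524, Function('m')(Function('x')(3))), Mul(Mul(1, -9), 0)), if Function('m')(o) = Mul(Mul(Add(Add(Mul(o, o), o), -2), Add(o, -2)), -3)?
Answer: 0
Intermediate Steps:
Function('m')(o) = Mul(-3, Add(-2, o), Add(-2, o, Pow(o, 2))) (Function('m')(o) = Mul(Mul(Add(Add(Pow(o, 2), o), -2), Add(-2, o)), -3) = Mul(Mul(Add(Add(o, Pow(o, 2)), -2), Add(-2, o)), -3) = Mul(Mul(Add(-2, o, Pow(o, 2)), Add(-2, o)), -3) = Mul(Mul(Add(-2, o), Add(-2, o, Pow(o, 2))), -3) = Mul(-3, Add(-2, o), Add(-2, o, Pow(o, 2))))
Mul(Add(524, Function('m')(Function('x')(3))), Mul(Mul(1, -9), 0)) = Mul(Add(524, Add(-12, Mul(-3, Pow(Pow(3, 2), 3)), Mul(3, Pow(Pow(3, 2), 2)), Mul(12, Pow(3, 2)))), Mul(Mul(1, -9), 0)) = Mul(Add(524, Add(-12, Mul(-3, Pow(9, 3)), Mul(3, Pow(9, 2)), Mul(12, 9))), Mul(-9, 0)) = Mul(Add(524, Add(-12, Mul(-3, 729), Mul(3, 81), 108)), 0) = Mul(Add(524, Add(-12, -2187, 243, 108)), 0) = Mul(Add(524, -1848), 0) = Mul(-1324, 0) = 0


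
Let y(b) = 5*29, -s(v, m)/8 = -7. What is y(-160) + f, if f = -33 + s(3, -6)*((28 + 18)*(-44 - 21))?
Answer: -167328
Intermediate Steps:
s(v, m) = 56 (s(v, m) = -8*(-7) = 56)
y(b) = 145
f = -167473 (f = -33 + 56*((28 + 18)*(-44 - 21)) = -33 + 56*(46*(-65)) = -33 + 56*(-2990) = -33 - 167440 = -167473)
y(-160) + f = 145 - 167473 = -167328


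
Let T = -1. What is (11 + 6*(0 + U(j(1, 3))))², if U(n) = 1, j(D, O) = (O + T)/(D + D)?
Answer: 289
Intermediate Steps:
j(D, O) = (-1 + O)/(2*D) (j(D, O) = (O - 1)/(D + D) = (-1 + O)/((2*D)) = (-1 + O)*(1/(2*D)) = (-1 + O)/(2*D))
(11 + 6*(0 + U(j(1, 3))))² = (11 + 6*(0 + 1))² = (11 + 6*1)² = (11 + 6)² = 17² = 289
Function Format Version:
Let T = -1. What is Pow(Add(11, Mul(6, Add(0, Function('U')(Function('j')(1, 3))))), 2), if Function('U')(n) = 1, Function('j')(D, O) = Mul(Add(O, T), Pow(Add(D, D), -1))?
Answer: 289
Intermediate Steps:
Function('j')(D, O) = Mul(Rational(1, 2), Pow(D, -1), Add(-1, O)) (Function('j')(D, O) = Mul(Add(O, -1), Pow(Add(D, D), -1)) = Mul(Add(-1, O), Pow(Mul(2, D), -1)) = Mul(Add(-1, O), Mul(Rational(1, 2), Pow(D, -1))) = Mul(Rational(1, 2), Pow(D, -1), Add(-1, O)))
Pow(Add(11, Mul(6, Add(0, Function('U')(Function('j')(1, 3))))), 2) = Pow(Add(11, Mul(6, Add(0, 1))), 2) = Pow(Add(11, Mul(6, 1)), 2) = Pow(Add(11, 6), 2) = Pow(17, 2) = 289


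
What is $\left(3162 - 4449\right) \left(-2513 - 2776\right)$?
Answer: $6806943$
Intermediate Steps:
$\left(3162 - 4449\right) \left(-2513 - 2776\right) = \left(-1287\right) \left(-5289\right) = 6806943$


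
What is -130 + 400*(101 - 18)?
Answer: 33070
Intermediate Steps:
-130 + 400*(101 - 18) = -130 + 400*83 = -130 + 33200 = 33070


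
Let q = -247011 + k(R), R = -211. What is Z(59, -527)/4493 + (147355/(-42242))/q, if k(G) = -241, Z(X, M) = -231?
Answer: -2411998719289/46926774495112 ≈ -0.051399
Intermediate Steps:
q = -247252 (q = -247011 - 241 = -247252)
Z(59, -527)/4493 + (147355/(-42242))/q = -231/4493 + (147355/(-42242))/(-247252) = -231*1/4493 + (147355*(-1/42242))*(-1/247252) = -231/4493 - 147355/42242*(-1/247252) = -231/4493 + 147355/10444418984 = -2411998719289/46926774495112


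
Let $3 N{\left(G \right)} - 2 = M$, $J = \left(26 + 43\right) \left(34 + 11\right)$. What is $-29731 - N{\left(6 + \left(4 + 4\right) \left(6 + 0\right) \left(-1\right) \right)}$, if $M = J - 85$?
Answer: $- \frac{92215}{3} \approx -30738.0$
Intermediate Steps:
$J = 3105$ ($J = 69 \cdot 45 = 3105$)
$M = 3020$ ($M = 3105 - 85 = 3020$)
$N{\left(G \right)} = \frac{3022}{3}$ ($N{\left(G \right)} = \frac{2}{3} + \frac{1}{3} \cdot 3020 = \frac{2}{3} + \frac{3020}{3} = \frac{3022}{3}$)
$-29731 - N{\left(6 + \left(4 + 4\right) \left(6 + 0\right) \left(-1\right) \right)} = -29731 - \frac{3022}{3} = - \frac{92215}{3}$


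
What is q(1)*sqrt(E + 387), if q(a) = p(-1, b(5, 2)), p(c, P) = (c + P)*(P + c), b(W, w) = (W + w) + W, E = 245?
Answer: 242*sqrt(158) ≈ 3041.9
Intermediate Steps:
b(W, w) = w + 2*W
p(c, P) = (P + c)**2 (p(c, P) = (P + c)*(P + c) = (P + c)**2)
q(a) = 121 (q(a) = ((2 + 2*5) - 1)**2 = ((2 + 10) - 1)**2 = (12 - 1)**2 = 11**2 = 121)
q(1)*sqrt(E + 387) = 121*sqrt(245 + 387) = 121*sqrt(632) = 121*(2*sqrt(158)) = 242*sqrt(158)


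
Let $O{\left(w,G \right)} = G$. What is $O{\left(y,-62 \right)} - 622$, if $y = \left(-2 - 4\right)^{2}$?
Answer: $-684$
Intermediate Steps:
$y = 36$ ($y = \left(-6\right)^{2} = 36$)
$O{\left(y,-62 \right)} - 622 = -62 - 622 = -684$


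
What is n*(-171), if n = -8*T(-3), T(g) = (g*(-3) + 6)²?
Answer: 307800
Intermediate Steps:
T(g) = (6 - 3*g)² (T(g) = (-3*g + 6)² = (6 - 3*g)²)
n = -1800 (n = -72*(-2 - 3)² = -72*(-5)² = -72*25 = -8*225 = -1800)
n*(-171) = -1800*(-171) = 307800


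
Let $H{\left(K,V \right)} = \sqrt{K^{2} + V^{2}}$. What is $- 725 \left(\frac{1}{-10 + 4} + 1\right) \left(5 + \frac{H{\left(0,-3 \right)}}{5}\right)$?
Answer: $- \frac{10150}{3} \approx -3383.3$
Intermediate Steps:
$- 725 \left(\frac{1}{-10 + 4} + 1\right) \left(5 + \frac{H{\left(0,-3 \right)}}{5}\right) = - 725 \left(\frac{1}{-10 + 4} + 1\right) \left(5 + \frac{\sqrt{0^{2} + \left(-3\right)^{2}}}{5}\right) = - 725 \left(\frac{1}{-6} + 1\right) \left(5 + \sqrt{0 + 9} \cdot \frac{1}{5}\right) = - 725 \left(- \frac{1}{6} + 1\right) \left(5 + \sqrt{9} \cdot \frac{1}{5}\right) = - 725 \frac{5 \left(5 + 3 \cdot \frac{1}{5}\right)}{6} = - 725 \frac{5 \left(5 + \frac{3}{5}\right)}{6} = - 725 \cdot \frac{5}{6} \cdot \frac{28}{5} = \left(-725\right) \frac{14}{3} = - \frac{10150}{3}$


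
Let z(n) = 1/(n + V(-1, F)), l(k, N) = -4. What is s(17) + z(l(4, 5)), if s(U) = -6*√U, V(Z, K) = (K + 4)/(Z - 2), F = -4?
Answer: -¼ - 6*√17 ≈ -24.989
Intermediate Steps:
V(Z, K) = (4 + K)/(-2 + Z)
z(n) = 1/n (z(n) = 1/(n + (4 - 4)/(-2 - 1)) = 1/(n + 0/(-3)) = 1/(n - ⅓*0) = 1/(n + 0) = 1/n)
s(17) + z(l(4, 5)) = -6*√17 + 1/(-4) = -6*√17 - ¼ = -¼ - 6*√17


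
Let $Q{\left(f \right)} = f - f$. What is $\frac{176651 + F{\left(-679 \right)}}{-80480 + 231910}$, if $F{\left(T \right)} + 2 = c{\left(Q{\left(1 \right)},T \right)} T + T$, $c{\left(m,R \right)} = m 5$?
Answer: $\frac{17597}{15143} \approx 1.1621$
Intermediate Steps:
$Q{\left(f \right)} = 0$
$c{\left(m,R \right)} = 5 m$
$F{\left(T \right)} = -2 + T$ ($F{\left(T \right)} = -2 + \left(5 \cdot 0 T + T\right) = -2 + \left(0 T + T\right) = -2 + \left(0 + T\right) = -2 + T$)
$\frac{176651 + F{\left(-679 \right)}}{-80480 + 231910} = \frac{176651 - 681}{-80480 + 231910} = \frac{176651 - 681}{151430} = 175970 \cdot \frac{1}{151430} = \frac{17597}{15143}$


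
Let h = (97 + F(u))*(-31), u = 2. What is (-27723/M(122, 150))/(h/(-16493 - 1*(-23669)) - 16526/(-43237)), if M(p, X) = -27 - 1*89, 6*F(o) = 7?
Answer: -12902369254164/2259706883 ≈ -5709.8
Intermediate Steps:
F(o) = 7/6 (F(o) = (⅙)*7 = 7/6)
M(p, X) = -116 (M(p, X) = -27 - 89 = -116)
h = -18259/6 (h = (97 + 7/6)*(-31) = (589/6)*(-31) = -18259/6 ≈ -3043.2)
(-27723/M(122, 150))/(h/(-16493 - 1*(-23669)) - 16526/(-43237)) = (-27723/(-116))/(-18259/(6*(-16493 - 1*(-23669))) - 16526/(-43237)) = (-27723*(-1/116))/(-18259/(6*(-16493 + 23669)) - 16526*(-1/43237)) = 27723/(116*(-18259/6/7176 + 16526/43237)) = 27723/(116*(-18259/6*1/7176 + 16526/43237)) = 27723/(116*(-18259/43056 + 16526/43237)) = 27723/(116*(-77920927/1861612272)) = (27723/116)*(-1861612272/77920927) = -12902369254164/2259706883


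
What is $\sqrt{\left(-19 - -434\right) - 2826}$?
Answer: $i \sqrt{2411} \approx 49.102 i$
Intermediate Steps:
$\sqrt{\left(-19 - -434\right) - 2826} = \sqrt{\left(-19 + 434\right) - 2826} = \sqrt{415 - 2826} = \sqrt{-2411} = i \sqrt{2411}$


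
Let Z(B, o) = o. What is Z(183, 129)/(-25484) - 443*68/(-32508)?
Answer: 190871621/207108468 ≈ 0.92160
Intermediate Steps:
Z(183, 129)/(-25484) - 443*68/(-32508) = 129/(-25484) - 443*68/(-32508) = 129*(-1/25484) - 30124*(-1/32508) = -129/25484 + 7531/8127 = 190871621/207108468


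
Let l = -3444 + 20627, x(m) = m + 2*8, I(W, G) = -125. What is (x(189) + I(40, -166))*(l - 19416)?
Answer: -178640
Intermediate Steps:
x(m) = 16 + m (x(m) = m + 16 = 16 + m)
l = 17183
(x(189) + I(40, -166))*(l - 19416) = ((16 + 189) - 125)*(17183 - 19416) = (205 - 125)*(-2233) = 80*(-2233) = -178640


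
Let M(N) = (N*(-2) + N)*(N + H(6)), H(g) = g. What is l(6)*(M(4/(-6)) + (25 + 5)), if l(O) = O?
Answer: 604/3 ≈ 201.33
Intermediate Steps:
M(N) = -N*(6 + N) (M(N) = (N*(-2) + N)*(N + 6) = (-2*N + N)*(6 + N) = (-N)*(6 + N) = -N*(6 + N))
l(6)*(M(4/(-6)) + (25 + 5)) = 6*(-4/(-6)*(6 + 4/(-6)) + (25 + 5)) = 6*(-4*(-⅙)*(6 + 4*(-⅙)) + 30) = 6*(-1*(-⅔)*(6 - ⅔) + 30) = 6*(-1*(-⅔)*16/3 + 30) = 6*(32/9 + 30) = 6*(302/9) = 604/3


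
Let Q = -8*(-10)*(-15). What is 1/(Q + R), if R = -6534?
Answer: -1/7734 ≈ -0.00012930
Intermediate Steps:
Q = -1200 (Q = 80*(-15) = -1200)
1/(Q + R) = 1/(-1200 - 6534) = 1/(-7734) = -1/7734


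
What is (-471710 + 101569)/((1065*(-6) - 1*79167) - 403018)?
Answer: 370141/488575 ≈ 0.75759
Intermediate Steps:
(-471710 + 101569)/((1065*(-6) - 1*79167) - 403018) = -370141/((-6390 - 79167) - 403018) = -370141/(-85557 - 403018) = -370141/(-488575) = -370141*(-1/488575) = 370141/488575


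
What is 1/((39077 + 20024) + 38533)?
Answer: 1/97634 ≈ 1.0242e-5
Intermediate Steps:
1/((39077 + 20024) + 38533) = 1/(59101 + 38533) = 1/97634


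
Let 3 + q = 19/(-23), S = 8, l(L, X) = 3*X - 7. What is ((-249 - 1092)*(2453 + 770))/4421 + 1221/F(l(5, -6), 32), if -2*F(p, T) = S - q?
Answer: -711952791/601256 ≈ -1184.1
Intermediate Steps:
l(L, X) = -7 + 3*X
q = -88/23 (q = -3 + 19/(-23) = -3 + 19*(-1/23) = -3 - 19/23 = -88/23 ≈ -3.8261)
F(p, T) = -136/23 (F(p, T) = -(8 - 1*(-88/23))/2 = -(8 + 88/23)/2 = -½*272/23 = -136/23)
((-249 - 1092)*(2453 + 770))/4421 + 1221/F(l(5, -6), 32) = ((-249 - 1092)*(2453 + 770))/4421 + 1221/(-136/23) = -1341*3223*(1/4421) + 1221*(-23/136) = -4322043*1/4421 - 28083/136 = -4322043/4421 - 28083/136 = -711952791/601256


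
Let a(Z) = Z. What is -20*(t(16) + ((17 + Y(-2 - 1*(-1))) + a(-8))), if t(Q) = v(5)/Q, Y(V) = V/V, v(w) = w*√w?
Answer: -200 - 25*√5/4 ≈ -213.98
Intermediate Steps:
v(w) = w^(3/2)
Y(V) = 1
t(Q) = 5*√5/Q (t(Q) = 5^(3/2)/Q = (5*√5)/Q = 5*√5/Q)
-20*(t(16) + ((17 + Y(-2 - 1*(-1))) + a(-8))) = -20*(5*√5/16 + ((17 + 1) - 8)) = -20*(5*√5*(1/16) + (18 - 8)) = -20*(5*√5/16 + 10) = -20*(10 + 5*√5/16) = -200 - 25*√5/4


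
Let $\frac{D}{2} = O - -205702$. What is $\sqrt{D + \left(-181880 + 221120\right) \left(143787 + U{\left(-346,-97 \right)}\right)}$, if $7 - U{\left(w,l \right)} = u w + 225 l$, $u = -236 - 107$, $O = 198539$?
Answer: $\sqrt{1842773322} \approx 42928.0$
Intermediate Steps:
$u = -343$
$U{\left(w,l \right)} = 7 - 225 l + 343 w$ ($U{\left(w,l \right)} = 7 - \left(- 343 w + 225 l\right) = 7 - 225 l + 343 w$)
$D = 808482$ ($D = 2 \left(198539 - -205702\right) = 2 \left(198539 + 205702\right) = 2 \cdot 404241 = 808482$)
$\sqrt{D + \left(-181880 + 221120\right) \left(143787 + U{\left(-346,-97 \right)}\right)} = \sqrt{808482 + \left(-181880 + 221120\right) \left(143787 + \left(7 - -21825 + 343 \left(-346\right)\right)\right)} = \sqrt{808482 + 39240 \left(143787 + \left(7 + 21825 - 118678\right)\right)} = \sqrt{808482 + 39240 \left(143787 - 96846\right)} = \sqrt{808482 + 39240 \cdot 46941} = \sqrt{808482 + 1841964840} = \sqrt{1842773322}$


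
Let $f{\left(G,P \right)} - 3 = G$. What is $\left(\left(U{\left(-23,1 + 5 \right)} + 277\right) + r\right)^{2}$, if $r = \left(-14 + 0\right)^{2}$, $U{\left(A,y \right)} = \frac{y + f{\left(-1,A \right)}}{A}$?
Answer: $\frac{118178641}{529} \approx 2.234 \cdot 10^{5}$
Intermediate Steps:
$f{\left(G,P \right)} = 3 + G$
$U{\left(A,y \right)} = \frac{2 + y}{A}$ ($U{\left(A,y \right)} = \frac{y + \left(3 - 1\right)}{A} = \frac{y + 2}{A} = \frac{2 + y}{A}$)
$r = 196$ ($r = \left(-14\right)^{2} = 196$)
$\left(\left(U{\left(-23,1 + 5 \right)} + 277\right) + r\right)^{2} = \left(\left(\frac{2 + \left(1 + 5\right)}{-23} + 277\right) + 196\right)^{2} = \left(\left(- \frac{2 + 6}{23} + 277\right) + 196\right)^{2} = \left(\left(\left(- \frac{1}{23}\right) 8 + 277\right) + 196\right)^{2} = \left(\left(- \frac{8}{23} + 277\right) + 196\right)^{2} = \left(\frac{6363}{23} + 196\right)^{2} = \left(\frac{10871}{23}\right)^{2} = \frac{118178641}{529}$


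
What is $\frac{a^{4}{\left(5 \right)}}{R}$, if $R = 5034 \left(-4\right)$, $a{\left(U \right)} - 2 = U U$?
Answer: $- \frac{177147}{6712} \approx -26.393$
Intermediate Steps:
$a{\left(U \right)} = 2 + U^{2}$ ($a{\left(U \right)} = 2 + U U = 2 + U^{2}$)
$R = -20136$
$\frac{a^{4}{\left(5 \right)}}{R} = \frac{\left(2 + 5^{2}\right)^{4}}{-20136} = \left(2 + 25\right)^{4} \left(- \frac{1}{20136}\right) = 27^{4} \left(- \frac{1}{20136}\right) = 531441 \left(- \frac{1}{20136}\right) = - \frac{177147}{6712}$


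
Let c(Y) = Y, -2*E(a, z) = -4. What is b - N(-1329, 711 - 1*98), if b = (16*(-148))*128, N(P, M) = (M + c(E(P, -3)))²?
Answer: -681329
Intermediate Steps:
E(a, z) = 2 (E(a, z) = -½*(-4) = 2)
N(P, M) = (2 + M)² (N(P, M) = (M + 2)² = (2 + M)²)
b = -303104 (b = -2368*128 = -303104)
b - N(-1329, 711 - 1*98) = -303104 - (2 + (711 - 1*98))² = -303104 - (2 + (711 - 98))² = -303104 - (2 + 613)² = -303104 - 1*615² = -303104 - 1*378225 = -303104 - 378225 = -681329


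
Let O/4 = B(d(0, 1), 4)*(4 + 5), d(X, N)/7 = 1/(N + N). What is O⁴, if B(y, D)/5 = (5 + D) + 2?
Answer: 15369536160000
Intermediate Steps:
d(X, N) = 7/(2*N) (d(X, N) = 7/(N + N) = 7/((2*N)) = 7*(1/(2*N)) = 7/(2*N))
B(y, D) = 35 + 5*D (B(y, D) = 5*((5 + D) + 2) = 5*(7 + D) = 35 + 5*D)
O = 1980 (O = 4*((35 + 5*4)*(4 + 5)) = 4*((35 + 20)*9) = 4*(55*9) = 4*495 = 1980)
O⁴ = 1980⁴ = 15369536160000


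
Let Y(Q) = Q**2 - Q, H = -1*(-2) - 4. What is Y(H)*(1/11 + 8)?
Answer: 534/11 ≈ 48.545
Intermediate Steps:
H = -2 (H = 2 - 4 = -2)
Y(H)*(1/11 + 8) = (-2*(-1 - 2))*(1/11 + 8) = (-2*(-3))*(1/11 + 8) = 6*(89/11) = 534/11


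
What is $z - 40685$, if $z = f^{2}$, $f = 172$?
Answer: $-11101$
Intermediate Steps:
$z = 29584$ ($z = 172^{2} = 29584$)
$z - 40685 = 29584 - 40685 = -11101$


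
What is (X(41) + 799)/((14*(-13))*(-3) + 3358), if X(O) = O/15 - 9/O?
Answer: 492931/2400960 ≈ 0.20531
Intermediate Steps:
X(O) = -9/O + O/15 (X(O) = O*(1/15) - 9/O = O/15 - 9/O = -9/O + O/15)
(X(41) + 799)/((14*(-13))*(-3) + 3358) = ((-9/41 + (1/15)*41) + 799)/((14*(-13))*(-3) + 3358) = ((-9*1/41 + 41/15) + 799)/(-182*(-3) + 3358) = ((-9/41 + 41/15) + 799)/(546 + 3358) = (1546/615 + 799)/3904 = (492931/615)*(1/3904) = 492931/2400960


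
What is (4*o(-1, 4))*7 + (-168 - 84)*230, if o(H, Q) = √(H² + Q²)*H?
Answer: -57960 - 28*√17 ≈ -58075.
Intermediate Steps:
o(H, Q) = H*√(H² + Q²)
(4*o(-1, 4))*7 + (-168 - 84)*230 = (4*(-√((-1)² + 4²)))*7 + (-168 - 84)*230 = (4*(-√(1 + 16)))*7 - 252*230 = (4*(-√17))*7 - 57960 = -4*√17*7 - 57960 = -28*√17 - 57960 = -57960 - 28*√17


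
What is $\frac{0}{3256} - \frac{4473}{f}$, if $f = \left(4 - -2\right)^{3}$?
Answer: $- \frac{497}{24} \approx -20.708$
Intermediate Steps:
$f = 216$ ($f = \left(4 + 2\right)^{3} = 6^{3} = 216$)
$\frac{0}{3256} - \frac{4473}{f} = \frac{0}{3256} - \frac{4473}{216} = 0 \cdot \frac{1}{3256} - \frac{497}{24} = 0 - \frac{497}{24} = - \frac{497}{24}$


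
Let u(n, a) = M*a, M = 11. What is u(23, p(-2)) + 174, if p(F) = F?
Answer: 152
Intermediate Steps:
u(n, a) = 11*a
u(23, p(-2)) + 174 = 11*(-2) + 174 = -22 + 174 = 152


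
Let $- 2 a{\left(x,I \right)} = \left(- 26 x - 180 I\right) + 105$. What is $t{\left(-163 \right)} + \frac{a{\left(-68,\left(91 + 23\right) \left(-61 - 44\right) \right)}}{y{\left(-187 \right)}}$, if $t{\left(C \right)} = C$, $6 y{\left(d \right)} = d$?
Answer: $\frac{585358}{17} \approx 34433.0$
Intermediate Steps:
$a{\left(x,I \right)} = - \frac{105}{2} + 13 x + 90 I$ ($a{\left(x,I \right)} = - \frac{\left(- 26 x - 180 I\right) + 105}{2} = - \frac{\left(- 180 I - 26 x\right) + 105}{2} = - \frac{105 - 180 I - 26 x}{2} = - \frac{105}{2} + 13 x + 90 I$)
$y{\left(d \right)} = \frac{d}{6}$
$t{\left(-163 \right)} + \frac{a{\left(-68,\left(91 + 23\right) \left(-61 - 44\right) \right)}}{y{\left(-187 \right)}} = -163 + \frac{- \frac{105}{2} + 13 \left(-68\right) + 90 \left(91 + 23\right) \left(-61 - 44\right)}{\frac{1}{6} \left(-187\right)} = -163 + \frac{- \frac{105}{2} - 884 + 90 \cdot 114 \left(-105\right)}{- \frac{187}{6}} = -163 + \left(- \frac{105}{2} - 884 + 90 \left(-11970\right)\right) \left(- \frac{6}{187}\right) = -163 + \left(- \frac{105}{2} - 884 - 1077300\right) \left(- \frac{6}{187}\right) = -163 - - \frac{588129}{17} = -163 + \frac{588129}{17} = \frac{585358}{17}$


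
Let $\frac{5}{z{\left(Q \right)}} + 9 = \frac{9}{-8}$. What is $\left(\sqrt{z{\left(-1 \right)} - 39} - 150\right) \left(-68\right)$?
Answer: $10200 - \frac{68 i \sqrt{3199}}{9} \approx 10200.0 - 427.34 i$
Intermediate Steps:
$z{\left(Q \right)} = - \frac{40}{81}$ ($z{\left(Q \right)} = \frac{5}{-9 + \frac{9}{-8}} = \frac{5}{-9 + 9 \left(- \frac{1}{8}\right)} = \frac{5}{-9 - \frac{9}{8}} = \frac{5}{- \frac{81}{8}} = 5 \left(- \frac{8}{81}\right) = - \frac{40}{81}$)
$\left(\sqrt{z{\left(-1 \right)} - 39} - 150\right) \left(-68\right) = \left(\sqrt{- \frac{40}{81} - 39} - 150\right) \left(-68\right) = \left(\sqrt{- \frac{3199}{81}} - 150\right) \left(-68\right) = \left(\frac{i \sqrt{3199}}{9} - 150\right) \left(-68\right) = \left(-150 + \frac{i \sqrt{3199}}{9}\right) \left(-68\right) = 10200 - \frac{68 i \sqrt{3199}}{9}$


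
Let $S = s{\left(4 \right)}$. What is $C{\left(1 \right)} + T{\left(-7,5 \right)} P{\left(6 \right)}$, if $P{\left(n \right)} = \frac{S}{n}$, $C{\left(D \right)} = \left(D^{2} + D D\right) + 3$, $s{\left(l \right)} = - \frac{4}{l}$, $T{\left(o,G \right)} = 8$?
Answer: $\frac{11}{3} \approx 3.6667$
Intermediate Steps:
$C{\left(D \right)} = 3 + 2 D^{2}$ ($C{\left(D \right)} = \left(D^{2} + D^{2}\right) + 3 = 2 D^{2} + 3 = 3 + 2 D^{2}$)
$S = -1$ ($S = - \frac{4}{4} = \left(-4\right) \frac{1}{4} = -1$)
$P{\left(n \right)} = - \frac{1}{n}$
$C{\left(1 \right)} + T{\left(-7,5 \right)} P{\left(6 \right)} = \left(3 + 2 \cdot 1^{2}\right) + 8 \left(- \frac{1}{6}\right) = \left(3 + 2 \cdot 1\right) + 8 \left(\left(-1\right) \frac{1}{6}\right) = \left(3 + 2\right) + 8 \left(- \frac{1}{6}\right) = 5 - \frac{4}{3} = \frac{11}{3}$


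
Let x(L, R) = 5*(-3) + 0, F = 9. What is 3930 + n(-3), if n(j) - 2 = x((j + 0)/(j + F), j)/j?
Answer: 3937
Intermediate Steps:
x(L, R) = -15 (x(L, R) = -15 + 0 = -15)
n(j) = 2 - 15/j
3930 + n(-3) = 3930 + (2 - 15/(-3)) = 3930 + (2 - 15*(-⅓)) = 3930 + (2 + 5) = 3930 + 7 = 3937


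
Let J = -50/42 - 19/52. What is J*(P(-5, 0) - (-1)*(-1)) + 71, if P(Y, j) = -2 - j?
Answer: 27543/364 ≈ 75.668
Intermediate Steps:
J = -1699/1092 (J = -50*1/42 - 19*1/52 = -25/21 - 19/52 = -1699/1092 ≈ -1.5559)
J*(P(-5, 0) - (-1)*(-1)) + 71 = -1699*((-2 - 1*0) - (-1)*(-1))/1092 + 71 = -1699*((-2 + 0) - 1*1)/1092 + 71 = -1699*(-2 - 1)/1092 + 71 = -1699/1092*(-3) + 71 = 1699/364 + 71 = 27543/364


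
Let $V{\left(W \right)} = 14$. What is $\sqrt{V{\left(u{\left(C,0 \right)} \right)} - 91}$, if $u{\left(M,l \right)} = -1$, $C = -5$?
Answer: $i \sqrt{77} \approx 8.775 i$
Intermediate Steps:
$\sqrt{V{\left(u{\left(C,0 \right)} \right)} - 91} = \sqrt{14 - 91} = \sqrt{-77} = i \sqrt{77}$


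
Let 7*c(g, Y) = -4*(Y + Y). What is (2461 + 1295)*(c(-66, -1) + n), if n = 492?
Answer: 12965712/7 ≈ 1.8522e+6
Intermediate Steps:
c(g, Y) = -8*Y/7 (c(g, Y) = (-4*(Y + Y))/7 = (-8*Y)/7 = -8*Y/7)
(2461 + 1295)*(c(-66, -1) + n) = (2461 + 1295)*(-8/7*(-1) + 492) = 3756*(8/7 + 492) = 3756*(3452/7) = 12965712/7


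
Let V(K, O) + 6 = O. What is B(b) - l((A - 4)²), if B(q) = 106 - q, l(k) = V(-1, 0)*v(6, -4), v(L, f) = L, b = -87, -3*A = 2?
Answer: 229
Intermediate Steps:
A = -⅔ (A = -⅓*2 = -⅔ ≈ -0.66667)
V(K, O) = -6 + O
l(k) = -36 (l(k) = (-6 + 0)*6 = -6*6 = -36)
B(b) - l((A - 4)²) = (106 - 1*(-87)) - 1*(-36) = (106 + 87) + 36 = 193 + 36 = 229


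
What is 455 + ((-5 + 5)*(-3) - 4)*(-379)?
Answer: 1971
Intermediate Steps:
455 + ((-5 + 5)*(-3) - 4)*(-379) = 455 + (0*(-3) - 4)*(-379) = 455 + (0 - 4)*(-379) = 455 - 4*(-379) = 455 + 1516 = 1971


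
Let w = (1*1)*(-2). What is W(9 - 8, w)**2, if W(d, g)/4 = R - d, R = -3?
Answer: 256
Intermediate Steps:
w = -2 (w = 1*(-2) = -2)
W(d, g) = -12 - 4*d (W(d, g) = 4*(-3 - d) = -12 - 4*d)
W(9 - 8, w)**2 = (-12 - 4*(9 - 8))**2 = (-12 - 4*1)**2 = (-12 - 4)**2 = (-16)**2 = 256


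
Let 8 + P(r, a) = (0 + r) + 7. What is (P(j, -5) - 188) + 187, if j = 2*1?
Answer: 0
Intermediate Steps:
j = 2
P(r, a) = -1 + r (P(r, a) = -8 + ((0 + r) + 7) = -8 + (r + 7) = -8 + (7 + r) = -1 + r)
(P(j, -5) - 188) + 187 = ((-1 + 2) - 188) + 187 = (1 - 188) + 187 = -187 + 187 = 0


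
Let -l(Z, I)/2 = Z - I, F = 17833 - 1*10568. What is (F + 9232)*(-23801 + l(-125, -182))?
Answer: -394525755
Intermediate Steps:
F = 7265 (F = 17833 - 10568 = 7265)
l(Z, I) = -2*Z + 2*I (l(Z, I) = -2*(Z - I) = -2*Z + 2*I)
(F + 9232)*(-23801 + l(-125, -182)) = (7265 + 9232)*(-23801 + (-2*(-125) + 2*(-182))) = 16497*(-23801 + (250 - 364)) = 16497*(-23801 - 114) = 16497*(-23915) = -394525755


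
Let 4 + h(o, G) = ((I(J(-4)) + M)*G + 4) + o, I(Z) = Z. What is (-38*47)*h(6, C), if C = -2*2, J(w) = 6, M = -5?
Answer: -3572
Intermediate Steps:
C = -4
h(o, G) = G + o (h(o, G) = -4 + (((6 - 5)*G + 4) + o) = -4 + ((1*G + 4) + o) = -4 + ((G + 4) + o) = -4 + ((4 + G) + o) = -4 + (4 + G + o) = G + o)
(-38*47)*h(6, C) = (-38*47)*(-4 + 6) = -1786*2 = -3572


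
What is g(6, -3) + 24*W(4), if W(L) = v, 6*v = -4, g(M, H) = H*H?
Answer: -7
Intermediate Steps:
g(M, H) = H²
v = -⅔ (v = (⅙)*(-4) = -⅔ ≈ -0.66667)
W(L) = -⅔
g(6, -3) + 24*W(4) = (-3)² + 24*(-⅔) = 9 - 16 = -7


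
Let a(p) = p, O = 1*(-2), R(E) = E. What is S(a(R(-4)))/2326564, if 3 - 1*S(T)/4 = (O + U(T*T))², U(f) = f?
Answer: -193/581641 ≈ -0.00033182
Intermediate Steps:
O = -2
S(T) = 12 - 4*(-2 + T²)² (S(T) = 12 - 4*(-2 + T*T)² = 12 - 4*(-2 + T²)²)
S(a(R(-4)))/2326564 = (12 - 4*(-2 + (-4)²)²)/2326564 = (12 - 4*(-2 + 16)²)*(1/2326564) = (12 - 4*14²)*(1/2326564) = (12 - 4*196)*(1/2326564) = (12 - 784)*(1/2326564) = -772*1/2326564 = -193/581641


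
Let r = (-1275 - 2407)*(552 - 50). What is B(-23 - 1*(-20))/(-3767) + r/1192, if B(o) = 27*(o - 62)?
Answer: -1740173807/1122566 ≈ -1550.2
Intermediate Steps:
r = -1848364 (r = -3682*502 = -1848364)
B(o) = -1674 + 27*o (B(o) = 27*(-62 + o) = -1674 + 27*o)
B(-23 - 1*(-20))/(-3767) + r/1192 = (-1674 + 27*(-23 - 1*(-20)))/(-3767) - 1848364/1192 = (-1674 + 27*(-23 + 20))*(-1/3767) - 1848364*1/1192 = (-1674 + 27*(-3))*(-1/3767) - 462091/298 = (-1674 - 81)*(-1/3767) - 462091/298 = -1755*(-1/3767) - 462091/298 = 1755/3767 - 462091/298 = -1740173807/1122566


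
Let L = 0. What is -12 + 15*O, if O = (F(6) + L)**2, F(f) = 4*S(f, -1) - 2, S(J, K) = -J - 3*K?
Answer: 2928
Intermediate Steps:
F(f) = 10 - 4*f (F(f) = 4*(-f - 3*(-1)) - 2 = 4*(-f + 3) - 2 = 4*(3 - f) - 2 = (12 - 4*f) - 2 = 10 - 4*f)
O = 196 (O = ((10 - 4*6) + 0)**2 = ((10 - 24) + 0)**2 = (-14 + 0)**2 = (-14)**2 = 196)
-12 + 15*O = -12 + 15*196 = -12 + 2940 = 2928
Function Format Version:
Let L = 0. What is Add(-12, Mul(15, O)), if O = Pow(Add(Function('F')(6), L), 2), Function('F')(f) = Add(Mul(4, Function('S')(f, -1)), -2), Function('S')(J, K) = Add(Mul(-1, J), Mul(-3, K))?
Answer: 2928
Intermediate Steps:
Function('F')(f) = Add(10, Mul(-4, f)) (Function('F')(f) = Add(Mul(4, Add(Mul(-1, f), Mul(-3, -1))), -2) = Add(Mul(4, Add(Mul(-1, f), 3)), -2) = Add(Mul(4, Add(3, Mul(-1, f))), -2) = Add(Add(12, Mul(-4, f)), -2) = Add(10, Mul(-4, f)))
O = 196 (O = Pow(Add(Add(10, Mul(-4, 6)), 0), 2) = Pow(Add(Add(10, -24), 0), 2) = Pow(Add(-14, 0), 2) = Pow(-14, 2) = 196)
Add(-12, Mul(15, O)) = Add(-12, Mul(15, 196)) = Add(-12, 2940) = 2928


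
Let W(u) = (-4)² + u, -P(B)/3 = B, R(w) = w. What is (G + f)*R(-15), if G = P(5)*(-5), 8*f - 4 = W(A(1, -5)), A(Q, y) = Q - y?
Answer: -4695/4 ≈ -1173.8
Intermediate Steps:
P(B) = -3*B
W(u) = 16 + u
f = 13/4 (f = ½ + (16 + (1 - 1*(-5)))/8 = ½ + (16 + (1 + 5))/8 = ½ + (16 + 6)/8 = ½ + (⅛)*22 = ½ + 11/4 = 13/4 ≈ 3.2500)
G = 75 (G = -3*5*(-5) = -15*(-5) = 75)
(G + f)*R(-15) = (75 + 13/4)*(-15) = (313/4)*(-15) = -4695/4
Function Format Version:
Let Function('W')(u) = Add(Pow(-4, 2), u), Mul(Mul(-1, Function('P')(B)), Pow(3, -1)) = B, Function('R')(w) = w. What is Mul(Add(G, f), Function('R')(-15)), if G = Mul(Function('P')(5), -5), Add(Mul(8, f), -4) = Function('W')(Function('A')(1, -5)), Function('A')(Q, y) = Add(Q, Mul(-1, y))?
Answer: Rational(-4695, 4) ≈ -1173.8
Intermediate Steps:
Function('P')(B) = Mul(-3, B)
Function('W')(u) = Add(16, u)
f = Rational(13, 4) (f = Add(Rational(1, 2), Mul(Rational(1, 8), Add(16, Add(1, Mul(-1, -5))))) = Add(Rational(1, 2), Mul(Rational(1, 8), Add(16, Add(1, 5)))) = Add(Rational(1, 2), Mul(Rational(1, 8), Add(16, 6))) = Add(Rational(1, 2), Mul(Rational(1, 8), 22)) = Add(Rational(1, 2), Rational(11, 4)) = Rational(13, 4) ≈ 3.2500)
G = 75 (G = Mul(Mul(-3, 5), -5) = Mul(-15, -5) = 75)
Mul(Add(G, f), Function('R')(-15)) = Mul(Add(75, Rational(13, 4)), -15) = Mul(Rational(313, 4), -15) = Rational(-4695, 4)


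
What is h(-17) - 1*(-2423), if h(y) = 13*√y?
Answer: 2423 + 13*I*√17 ≈ 2423.0 + 53.6*I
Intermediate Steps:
h(-17) - 1*(-2423) = 13*√(-17) - 1*(-2423) = 13*(I*√17) + 2423 = 13*I*√17 + 2423 = 2423 + 13*I*√17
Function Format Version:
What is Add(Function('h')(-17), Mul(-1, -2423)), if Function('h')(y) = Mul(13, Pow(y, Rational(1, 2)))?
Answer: Add(2423, Mul(13, I, Pow(17, Rational(1, 2)))) ≈ Add(2423.0, Mul(53.600, I))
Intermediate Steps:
Add(Function('h')(-17), Mul(-1, -2423)) = Add(Mul(13, Pow(-17, Rational(1, 2))), Mul(-1, -2423)) = Add(Mul(13, Mul(I, Pow(17, Rational(1, 2)))), 2423) = Add(Mul(13, I, Pow(17, Rational(1, 2))), 2423) = Add(2423, Mul(13, I, Pow(17, Rational(1, 2))))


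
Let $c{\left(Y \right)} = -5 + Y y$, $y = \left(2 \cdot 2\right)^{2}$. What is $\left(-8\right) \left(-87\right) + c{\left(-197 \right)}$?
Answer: $-2461$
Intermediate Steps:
$y = 16$ ($y = 4^{2} = 16$)
$c{\left(Y \right)} = -5 + 16 Y$ ($c{\left(Y \right)} = -5 + Y 16 = -5 + 16 Y$)
$\left(-8\right) \left(-87\right) + c{\left(-197 \right)} = \left(-8\right) \left(-87\right) + \left(-5 + 16 \left(-197\right)\right) = 696 - 3157 = -2461$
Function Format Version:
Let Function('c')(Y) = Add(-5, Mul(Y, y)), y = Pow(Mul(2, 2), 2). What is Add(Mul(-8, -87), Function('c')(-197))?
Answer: -2461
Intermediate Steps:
y = 16 (y = Pow(4, 2) = 16)
Function('c')(Y) = Add(-5, Mul(16, Y)) (Function('c')(Y) = Add(-5, Mul(Y, 16)) = Add(-5, Mul(16, Y)))
Add(Mul(-8, -87), Function('c')(-197)) = Add(Mul(-8, -87), Add(-5, Mul(16, -197))) = Add(696, Add(-5, -3152)) = Add(696, -3157) = -2461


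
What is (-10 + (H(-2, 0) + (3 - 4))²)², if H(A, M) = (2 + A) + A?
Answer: 1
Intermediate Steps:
H(A, M) = 2 + 2*A
(-10 + (H(-2, 0) + (3 - 4))²)² = (-10 + ((2 + 2*(-2)) + (3 - 4))²)² = (-10 + ((2 - 4) - 1)²)² = (-10 + (-2 - 1)²)² = (-10 + (-3)²)² = (-10 + 9)² = (-1)² = 1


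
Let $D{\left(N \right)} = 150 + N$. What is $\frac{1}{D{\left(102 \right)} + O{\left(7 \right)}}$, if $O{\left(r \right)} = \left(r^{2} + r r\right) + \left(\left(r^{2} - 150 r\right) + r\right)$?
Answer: $- \frac{1}{644} \approx -0.0015528$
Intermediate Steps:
$O{\left(r \right)} = - 149 r + 3 r^{2}$ ($O{\left(r \right)} = \left(r^{2} + r^{2}\right) + \left(r^{2} - 149 r\right) = 2 r^{2} + \left(r^{2} - 149 r\right) = - 149 r + 3 r^{2}$)
$\frac{1}{D{\left(102 \right)} + O{\left(7 \right)}} = \frac{1}{\left(150 + 102\right) + 7 \left(-149 + 3 \cdot 7\right)} = \frac{1}{252 + 7 \left(-149 + 21\right)} = \frac{1}{252 + 7 \left(-128\right)} = \frac{1}{252 - 896} = \frac{1}{-644} = - \frac{1}{644}$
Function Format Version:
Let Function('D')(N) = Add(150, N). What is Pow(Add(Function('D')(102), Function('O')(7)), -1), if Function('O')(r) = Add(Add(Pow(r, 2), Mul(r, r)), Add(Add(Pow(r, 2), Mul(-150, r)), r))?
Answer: Rational(-1, 644) ≈ -0.0015528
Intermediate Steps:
Function('O')(r) = Add(Mul(-149, r), Mul(3, Pow(r, 2))) (Function('O')(r) = Add(Add(Pow(r, 2), Pow(r, 2)), Add(Pow(r, 2), Mul(-149, r))) = Add(Mul(2, Pow(r, 2)), Add(Pow(r, 2), Mul(-149, r))) = Add(Mul(-149, r), Mul(3, Pow(r, 2))))
Pow(Add(Function('D')(102), Function('O')(7)), -1) = Pow(Add(Add(150, 102), Mul(7, Add(-149, Mul(3, 7)))), -1) = Pow(Add(252, Mul(7, Add(-149, 21))), -1) = Pow(Add(252, Mul(7, -128)), -1) = Pow(Add(252, -896), -1) = Pow(-644, -1) = Rational(-1, 644)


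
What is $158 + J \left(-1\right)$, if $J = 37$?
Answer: $121$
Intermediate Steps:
$158 + J \left(-1\right) = 158 + 37 \left(-1\right) = 158 - 37 = 121$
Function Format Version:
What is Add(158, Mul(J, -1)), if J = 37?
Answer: 121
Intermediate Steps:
Add(158, Mul(J, -1)) = Add(158, Mul(37, -1)) = Add(158, -37) = 121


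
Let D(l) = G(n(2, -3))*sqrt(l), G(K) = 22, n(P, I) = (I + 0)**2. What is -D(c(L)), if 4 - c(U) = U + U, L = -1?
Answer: -22*sqrt(6) ≈ -53.889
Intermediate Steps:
n(P, I) = I**2
c(U) = 4 - 2*U (c(U) = 4 - (U + U) = 4 - 2*U)
D(l) = 22*sqrt(l)
-D(c(L)) = -22*sqrt(4 - 2*(-1)) = -22*sqrt(4 + 2) = -22*sqrt(6)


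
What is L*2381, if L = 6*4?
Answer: 57144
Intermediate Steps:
L = 24
L*2381 = 24*2381 = 57144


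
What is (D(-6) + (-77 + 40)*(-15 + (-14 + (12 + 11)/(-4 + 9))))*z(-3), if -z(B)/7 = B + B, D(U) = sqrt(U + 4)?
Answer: 189588/5 + 42*I*sqrt(2) ≈ 37918.0 + 59.397*I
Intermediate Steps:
D(U) = sqrt(4 + U)
z(B) = -14*B (z(B) = -7*(B + B) = -14*B)
(D(-6) + (-77 + 40)*(-15 + (-14 + (12 + 11)/(-4 + 9))))*z(-3) = (sqrt(4 - 6) + (-77 + 40)*(-15 + (-14 + (12 + 11)/(-4 + 9))))*(-14*(-3)) = (sqrt(-2) - 37*(-15 + (-14 + 23/5)))*42 = (I*sqrt(2) - 37*(-15 + (-14 + 23*(1/5))))*42 = (I*sqrt(2) - 37*(-15 + (-14 + 23/5)))*42 = (I*sqrt(2) - 37*(-15 - 47/5))*42 = (I*sqrt(2) - 37*(-122/5))*42 = (I*sqrt(2) + 4514/5)*42 = (4514/5 + I*sqrt(2))*42 = 189588/5 + 42*I*sqrt(2)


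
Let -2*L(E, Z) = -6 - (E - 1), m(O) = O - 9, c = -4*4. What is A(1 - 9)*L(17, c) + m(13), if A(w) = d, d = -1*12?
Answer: -128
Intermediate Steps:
c = -16
m(O) = -9 + O
d = -12
A(w) = -12
L(E, Z) = 5/2 + E/2 (L(E, Z) = -(-6 - (E - 1))/2 = -(-6 - (-1 + E))/2 = -(-6 + (1 - E))/2 = -(-5 - E)/2 = 5/2 + E/2)
A(1 - 9)*L(17, c) + m(13) = -12*(5/2 + (½)*17) + (-9 + 13) = -12*(5/2 + 17/2) + 4 = -12*11 + 4 = -132 + 4 = -128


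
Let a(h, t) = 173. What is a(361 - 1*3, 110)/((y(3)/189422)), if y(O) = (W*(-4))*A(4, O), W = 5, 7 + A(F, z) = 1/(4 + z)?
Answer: 114695021/480 ≈ 2.3895e+5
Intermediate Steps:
A(F, z) = -7 + 1/(4 + z)
y(O) = -20*(-27 - 7*O)/(4 + O) (y(O) = (5*(-4))*((-27 - 7*O)/(4 + O)) = -20*(-27 - 7*O)/(4 + O))
a(361 - 1*3, 110)/((y(3)/189422)) = 173/(((20*(27 + 7*3)/(4 + 3))/189422)) = 173/(((20*(27 + 21)/7)*(1/189422))) = 173/(((20*(⅐)*48)*(1/189422))) = 173/(((960/7)*(1/189422))) = 173/(480/662977) = 173*(662977/480) = 114695021/480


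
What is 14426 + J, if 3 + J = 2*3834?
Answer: 22091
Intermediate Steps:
J = 7665 (J = -3 + 2*3834 = -3 + 7668 = 7665)
14426 + J = 14426 + 7665 = 22091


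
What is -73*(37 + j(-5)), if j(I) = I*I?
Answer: -4526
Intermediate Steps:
j(I) = I**2
-73*(37 + j(-5)) = -73*(37 + (-5)**2) = -73*(37 + 25) = -73*62 = -4526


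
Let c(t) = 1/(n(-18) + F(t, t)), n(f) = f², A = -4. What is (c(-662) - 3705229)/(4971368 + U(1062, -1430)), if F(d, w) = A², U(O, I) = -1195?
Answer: -1259777859/1689858820 ≈ -0.74549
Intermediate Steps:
F(d, w) = 16 (F(d, w) = (-4)² = 16)
c(t) = 1/340 (c(t) = 1/((-18)² + 16) = 1/(324 + 16) = 1/340)
(c(-662) - 3705229)/(4971368 + U(1062, -1430)) = (1/340 - 3705229)/(4971368 - 1195) = -1259777859/340/4970173 = -1259777859/340*1/4970173 = -1259777859/1689858820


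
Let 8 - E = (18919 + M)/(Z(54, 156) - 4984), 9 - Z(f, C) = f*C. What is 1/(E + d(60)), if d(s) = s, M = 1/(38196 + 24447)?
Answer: 839353557/58261184794 ≈ 0.014407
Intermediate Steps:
M = 1/62643 ≈ 1.5963e-5
Z(f, C) = 9 - C*f (Z(f, C) = 9 - f*C = 9 - C*f)
E = 7899971374/839353557 (E = 8 - (18919 + 1/62643)/((9 - 1*156*54) - 4984) = 8 - 1185142918/(62643*((9 - 8424) - 4984)) = 8 - 1185142918/(62643*(-8415 - 4984)) = 8 - 1185142918/(62643*(-13399)) = 8 - 1185142918*(-1)/(62643*13399) = 8 - 1*(-1185142918/839353557) = 8 + 1185142918/839353557 = 7899971374/839353557 ≈ 9.4120)
1/(E + d(60)) = 1/(7899971374/839353557 + 60) = 1/(58261184794/839353557) = 839353557/58261184794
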